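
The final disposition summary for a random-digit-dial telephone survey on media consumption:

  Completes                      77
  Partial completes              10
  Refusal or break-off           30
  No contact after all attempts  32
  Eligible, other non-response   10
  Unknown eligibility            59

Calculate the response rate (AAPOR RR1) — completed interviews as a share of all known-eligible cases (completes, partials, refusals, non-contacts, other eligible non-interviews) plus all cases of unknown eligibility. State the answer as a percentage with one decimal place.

35.3%

Num → 77
Denom → 77 + 10 + 30 + 32 + 10 + 59 = 218
RR1 = 77 / 218 = 0.3532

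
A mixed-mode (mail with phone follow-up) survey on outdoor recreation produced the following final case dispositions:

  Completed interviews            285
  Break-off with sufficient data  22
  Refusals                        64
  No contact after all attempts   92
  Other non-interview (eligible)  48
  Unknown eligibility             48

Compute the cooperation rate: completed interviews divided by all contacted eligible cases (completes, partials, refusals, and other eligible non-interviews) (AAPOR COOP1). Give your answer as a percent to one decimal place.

Num = 285
Base = 285 + 22 + 64 + 48 = 419
COOP1 = 285 / 419 = 0.6802

68.0%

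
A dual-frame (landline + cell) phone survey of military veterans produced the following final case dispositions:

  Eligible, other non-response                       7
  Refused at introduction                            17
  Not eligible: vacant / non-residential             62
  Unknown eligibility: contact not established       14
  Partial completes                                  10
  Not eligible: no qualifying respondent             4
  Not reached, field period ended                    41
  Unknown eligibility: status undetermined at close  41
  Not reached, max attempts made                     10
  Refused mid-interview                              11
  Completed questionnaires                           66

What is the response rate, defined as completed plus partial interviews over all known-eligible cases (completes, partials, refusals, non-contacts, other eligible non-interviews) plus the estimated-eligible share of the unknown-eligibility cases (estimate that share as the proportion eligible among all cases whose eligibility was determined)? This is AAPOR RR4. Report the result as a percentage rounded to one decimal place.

Declined to participate = 17 + 11 = 28
No contact after all attempts = 41 + 10 = 51
Eligibility not determined = 14 + 41 = 55
Not eligible = 4 + 62 = 66
Num: 66 + 10 = 76
Known eligible: 66 + 10 + 28 + 51 + 7 = 162
e = 162 / (162 + 66) = 162 / 228 = 0.7105
e × U: 0.7105 × 55 = 39.08
Denominator: 162 + 39.08 = 201.08
RR4 = 76 / 201.08 = 0.3780

37.8%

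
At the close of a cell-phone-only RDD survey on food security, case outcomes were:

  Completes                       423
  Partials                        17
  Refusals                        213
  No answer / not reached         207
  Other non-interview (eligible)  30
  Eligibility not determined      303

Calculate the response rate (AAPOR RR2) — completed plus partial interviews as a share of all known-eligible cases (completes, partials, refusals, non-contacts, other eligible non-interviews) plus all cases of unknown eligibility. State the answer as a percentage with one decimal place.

Numerator → 423 + 17 = 440
Denom → 423 + 17 + 213 + 207 + 30 + 303 = 1193
RR2 = 440 / 1193 = 0.3688

36.9%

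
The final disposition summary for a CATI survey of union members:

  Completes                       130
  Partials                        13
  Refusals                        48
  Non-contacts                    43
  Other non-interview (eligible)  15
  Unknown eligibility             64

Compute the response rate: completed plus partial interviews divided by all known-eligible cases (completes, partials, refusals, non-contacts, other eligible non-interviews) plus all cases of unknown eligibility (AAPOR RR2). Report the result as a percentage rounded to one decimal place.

Num → 130 + 13 = 143
Denom → 130 + 13 + 48 + 43 + 15 + 64 = 313
RR2 = 143 / 313 = 0.4569

45.7%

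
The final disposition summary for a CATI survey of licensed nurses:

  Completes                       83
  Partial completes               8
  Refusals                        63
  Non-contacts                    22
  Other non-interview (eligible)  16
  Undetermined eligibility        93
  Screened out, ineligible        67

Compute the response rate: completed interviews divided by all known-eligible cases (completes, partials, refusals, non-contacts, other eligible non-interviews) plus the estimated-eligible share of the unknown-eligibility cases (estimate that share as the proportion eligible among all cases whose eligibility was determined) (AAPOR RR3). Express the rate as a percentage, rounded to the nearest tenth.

Top → 83
Determined eligible → 83 + 8 + 63 + 22 + 16 = 192
e = 192 / (192 + 67) = 192 / 259 = 0.7413
Eligible share of unknowns → 0.7413 × 93 = 68.94
Denom → 192 + 68.94 = 260.94
RR3 = 83 / 260.94 = 0.3181

31.8%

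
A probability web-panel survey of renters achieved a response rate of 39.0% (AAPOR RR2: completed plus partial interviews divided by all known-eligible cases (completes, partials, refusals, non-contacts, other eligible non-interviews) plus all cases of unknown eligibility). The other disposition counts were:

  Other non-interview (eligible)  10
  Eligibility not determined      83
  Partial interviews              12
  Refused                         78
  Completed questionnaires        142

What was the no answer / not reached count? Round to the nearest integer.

70

Top = 142 + 12 = 154
RR2 = 154 / D = 0.390
D = 154 / 0.390 = 394.9
Other denominator terms total 325
no answer / not reached = 394.9 − 325 ≈ 70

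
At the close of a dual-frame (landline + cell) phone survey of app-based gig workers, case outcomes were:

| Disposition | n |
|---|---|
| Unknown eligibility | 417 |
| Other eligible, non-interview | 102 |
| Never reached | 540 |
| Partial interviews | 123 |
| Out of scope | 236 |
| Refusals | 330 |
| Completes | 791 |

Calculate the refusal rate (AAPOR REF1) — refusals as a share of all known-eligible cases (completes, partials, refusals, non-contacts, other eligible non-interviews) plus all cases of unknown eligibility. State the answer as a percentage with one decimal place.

14.3%

Numerator: 330
Denominator: 791 + 123 + 330 + 540 + 102 + 417 = 2303
REF1 = 330 / 2303 = 0.1433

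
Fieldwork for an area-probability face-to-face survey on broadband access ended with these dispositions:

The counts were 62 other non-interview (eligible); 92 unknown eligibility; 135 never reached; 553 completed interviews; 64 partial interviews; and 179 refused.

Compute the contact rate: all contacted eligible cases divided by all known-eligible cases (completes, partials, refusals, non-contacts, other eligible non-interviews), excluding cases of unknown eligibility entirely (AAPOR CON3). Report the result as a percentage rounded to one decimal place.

86.4%

Numerator: 553 + 64 + 179 + 62 = 858
Denom: 553 + 64 + 179 + 135 + 62 = 993
CON3 = 858 / 993 = 0.8640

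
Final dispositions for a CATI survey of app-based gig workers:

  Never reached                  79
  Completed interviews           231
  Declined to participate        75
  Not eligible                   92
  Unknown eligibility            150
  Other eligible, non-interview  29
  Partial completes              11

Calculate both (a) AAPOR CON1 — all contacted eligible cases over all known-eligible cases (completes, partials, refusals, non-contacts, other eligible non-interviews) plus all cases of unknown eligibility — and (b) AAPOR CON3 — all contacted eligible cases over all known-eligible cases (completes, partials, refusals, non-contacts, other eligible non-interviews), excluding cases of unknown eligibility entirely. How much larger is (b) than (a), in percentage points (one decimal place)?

21.2

Num = 231 + 11 + 75 + 29 = 346
Denominator = 231 + 11 + 75 + 79 + 29 + 150 = 575
CON1 = 346 / 575 = 0.6017
Denominator = 231 + 11 + 75 + 79 + 29 = 425
CON3 = 346 / 425 = 0.8141
Difference = 81.41 − 60.17 = 21.24 percentage points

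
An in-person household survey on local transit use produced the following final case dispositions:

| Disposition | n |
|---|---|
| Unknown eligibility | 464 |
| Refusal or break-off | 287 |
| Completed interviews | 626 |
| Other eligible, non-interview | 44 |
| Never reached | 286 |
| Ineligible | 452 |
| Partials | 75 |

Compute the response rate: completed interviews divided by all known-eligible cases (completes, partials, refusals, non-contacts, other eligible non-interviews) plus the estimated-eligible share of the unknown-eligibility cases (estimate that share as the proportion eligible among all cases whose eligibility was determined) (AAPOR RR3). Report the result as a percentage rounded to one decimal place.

Numerator: 626
Known eligible: 626 + 75 + 287 + 286 + 44 = 1318
e = 1318 / (1318 + 452) = 1318 / 1770 = 0.7446
Eligible share of unknowns: 0.7446 × 464 = 345.49
Base: 1318 + 345.49 = 1663.49
RR3 = 626 / 1663.49 = 0.3763

37.6%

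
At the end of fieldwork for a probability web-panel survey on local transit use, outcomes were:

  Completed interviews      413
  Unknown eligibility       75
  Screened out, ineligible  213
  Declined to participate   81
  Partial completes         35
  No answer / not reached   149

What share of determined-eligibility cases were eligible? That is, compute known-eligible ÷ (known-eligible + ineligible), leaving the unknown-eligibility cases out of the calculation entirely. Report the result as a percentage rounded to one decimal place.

76.1%

Eligible (known): 413 + 35 + 81 + 149 = 678
e = 678 / (678 + 213) = 678 / 891 = 0.7609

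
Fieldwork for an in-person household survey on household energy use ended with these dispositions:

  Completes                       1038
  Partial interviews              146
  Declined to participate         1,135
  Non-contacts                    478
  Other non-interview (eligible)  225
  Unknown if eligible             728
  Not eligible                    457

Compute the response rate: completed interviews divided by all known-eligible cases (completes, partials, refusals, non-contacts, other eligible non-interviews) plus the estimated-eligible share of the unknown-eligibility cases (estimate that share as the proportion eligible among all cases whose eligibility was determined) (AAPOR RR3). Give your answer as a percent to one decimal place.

Num: 1038
Eligible (known): 1038 + 146 + 1135 + 478 + 225 = 3022
e = 3022 / (3022 + 457) = 3022 / 3479 = 0.8686
Eligible share of unknowns: 0.8686 × 728 = 632.34
Base: 3022 + 632.34 = 3654.34
RR3 = 1038 / 3654.34 = 0.2840

28.4%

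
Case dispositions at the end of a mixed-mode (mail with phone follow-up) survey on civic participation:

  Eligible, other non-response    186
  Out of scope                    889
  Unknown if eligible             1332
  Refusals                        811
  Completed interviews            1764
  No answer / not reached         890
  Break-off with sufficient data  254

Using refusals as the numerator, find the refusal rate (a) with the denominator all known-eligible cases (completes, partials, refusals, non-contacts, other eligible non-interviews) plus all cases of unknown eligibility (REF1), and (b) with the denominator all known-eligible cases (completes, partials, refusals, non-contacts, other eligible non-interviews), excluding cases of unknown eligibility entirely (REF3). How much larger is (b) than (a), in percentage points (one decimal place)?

Numerator: 811
Base: 1764 + 254 + 811 + 890 + 186 + 1332 = 5237
REF1 = 811 / 5237 = 0.1549
Base: 1764 + 254 + 811 + 890 + 186 = 3905
REF3 = 811 / 3905 = 0.2077
Difference = 20.77 − 15.49 = 5.28 percentage points

5.3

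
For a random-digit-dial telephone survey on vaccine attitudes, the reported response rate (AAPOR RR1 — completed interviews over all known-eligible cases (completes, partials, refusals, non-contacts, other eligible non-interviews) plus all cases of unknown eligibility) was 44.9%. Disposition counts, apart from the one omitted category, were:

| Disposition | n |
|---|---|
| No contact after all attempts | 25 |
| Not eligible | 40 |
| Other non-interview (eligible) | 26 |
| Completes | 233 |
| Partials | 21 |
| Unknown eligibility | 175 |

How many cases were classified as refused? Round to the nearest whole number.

RR1 = 233 / D = 0.449
D = 233 / 0.449 = 518.9
Other denominator terms total 480
refused = 518.9 − 480 ≈ 39

39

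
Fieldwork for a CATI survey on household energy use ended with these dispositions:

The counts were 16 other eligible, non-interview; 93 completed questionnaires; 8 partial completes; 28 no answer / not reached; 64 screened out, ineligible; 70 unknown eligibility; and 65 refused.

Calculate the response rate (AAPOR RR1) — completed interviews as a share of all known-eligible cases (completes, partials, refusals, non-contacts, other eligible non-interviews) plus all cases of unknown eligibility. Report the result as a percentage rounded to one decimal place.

33.2%

Numerator: 93
Denom: 93 + 8 + 65 + 28 + 16 + 70 = 280
RR1 = 93 / 280 = 0.3321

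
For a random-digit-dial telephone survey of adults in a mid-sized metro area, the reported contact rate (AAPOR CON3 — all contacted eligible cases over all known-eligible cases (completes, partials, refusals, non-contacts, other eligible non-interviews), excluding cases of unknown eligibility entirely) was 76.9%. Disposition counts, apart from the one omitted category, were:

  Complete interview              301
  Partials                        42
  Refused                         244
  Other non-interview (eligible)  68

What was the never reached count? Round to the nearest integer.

197

Top = 301 + 42 + 244 + 68 = 655
CON3 = 655 / D = 0.769
D = 655 / 0.769 = 851.8
Rest of base = 655
never reached = 851.8 − 655 ≈ 197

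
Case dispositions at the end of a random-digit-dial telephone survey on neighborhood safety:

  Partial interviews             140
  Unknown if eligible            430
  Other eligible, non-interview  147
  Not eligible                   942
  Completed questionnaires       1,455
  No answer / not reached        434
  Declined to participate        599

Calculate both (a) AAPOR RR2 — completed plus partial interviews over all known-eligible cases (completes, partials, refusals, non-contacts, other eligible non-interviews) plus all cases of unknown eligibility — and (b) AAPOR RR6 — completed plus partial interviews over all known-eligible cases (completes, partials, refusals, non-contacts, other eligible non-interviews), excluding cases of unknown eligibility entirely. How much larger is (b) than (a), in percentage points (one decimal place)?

Numerator → 1455 + 140 = 1595
Base → 1455 + 140 + 599 + 434 + 147 + 430 = 3205
RR2 = 1595 / 3205 = 0.4977
Base → 1455 + 140 + 599 + 434 + 147 = 2775
RR6 = 1595 / 2775 = 0.5748
Difference = 57.48 − 49.77 = 7.71 percentage points

7.7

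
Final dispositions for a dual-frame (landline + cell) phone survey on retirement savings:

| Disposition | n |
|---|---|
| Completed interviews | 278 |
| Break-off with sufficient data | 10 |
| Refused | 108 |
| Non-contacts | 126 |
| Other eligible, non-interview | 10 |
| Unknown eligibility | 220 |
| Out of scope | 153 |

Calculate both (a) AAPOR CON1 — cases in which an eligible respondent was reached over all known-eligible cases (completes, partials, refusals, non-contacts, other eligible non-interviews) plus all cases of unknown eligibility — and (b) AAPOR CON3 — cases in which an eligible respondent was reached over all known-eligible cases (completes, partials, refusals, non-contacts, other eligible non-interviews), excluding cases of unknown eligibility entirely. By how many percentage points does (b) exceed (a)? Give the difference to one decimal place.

22.3

Top: 278 + 10 + 108 + 10 = 406
Denominator: 278 + 10 + 108 + 126 + 10 + 220 = 752
CON1 = 406 / 752 = 0.5399
Denominator: 278 + 10 + 108 + 126 + 10 = 532
CON3 = 406 / 532 = 0.7632
Difference = 76.32 − 53.99 = 22.33 percentage points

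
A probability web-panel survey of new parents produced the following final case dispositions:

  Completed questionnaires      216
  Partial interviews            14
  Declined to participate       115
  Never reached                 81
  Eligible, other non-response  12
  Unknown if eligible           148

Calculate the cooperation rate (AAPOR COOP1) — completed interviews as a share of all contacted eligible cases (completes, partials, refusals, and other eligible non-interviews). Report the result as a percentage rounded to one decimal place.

60.5%

Top → 216
Base → 216 + 14 + 115 + 12 = 357
COOP1 = 216 / 357 = 0.6050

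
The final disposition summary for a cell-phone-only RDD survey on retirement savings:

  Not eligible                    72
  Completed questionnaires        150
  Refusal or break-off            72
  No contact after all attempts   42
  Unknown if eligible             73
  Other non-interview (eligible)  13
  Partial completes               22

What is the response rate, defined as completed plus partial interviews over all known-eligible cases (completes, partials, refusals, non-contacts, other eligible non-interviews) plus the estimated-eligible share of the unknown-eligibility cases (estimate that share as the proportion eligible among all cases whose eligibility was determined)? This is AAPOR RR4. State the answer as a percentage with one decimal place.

48.1%

Num = 150 + 22 = 172
Eligible (known) = 150 + 22 + 72 + 42 + 13 = 299
e = 299 / (299 + 72) = 299 / 371 = 0.8059
e × U = 0.8059 × 73 = 58.83
Denom = 299 + 58.83 = 357.83
RR4 = 172 / 357.83 = 0.4807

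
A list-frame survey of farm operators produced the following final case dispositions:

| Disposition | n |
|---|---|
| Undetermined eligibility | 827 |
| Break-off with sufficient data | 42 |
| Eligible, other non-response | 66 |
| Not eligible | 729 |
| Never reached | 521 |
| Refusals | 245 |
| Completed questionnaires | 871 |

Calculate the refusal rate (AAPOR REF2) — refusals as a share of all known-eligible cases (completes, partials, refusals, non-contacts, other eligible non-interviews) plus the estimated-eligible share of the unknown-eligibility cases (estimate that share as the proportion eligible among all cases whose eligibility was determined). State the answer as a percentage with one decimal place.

Num: 245
Known eligible: 871 + 42 + 245 + 521 + 66 = 1745
e = 1745 / (1745 + 729) = 1745 / 2474 = 0.7053
Estimated eligible among unknowns: 0.7053 × 827 = 583.28
Base: 1745 + 583.28 = 2328.28
REF2 = 245 / 2328.28 = 0.1052

10.5%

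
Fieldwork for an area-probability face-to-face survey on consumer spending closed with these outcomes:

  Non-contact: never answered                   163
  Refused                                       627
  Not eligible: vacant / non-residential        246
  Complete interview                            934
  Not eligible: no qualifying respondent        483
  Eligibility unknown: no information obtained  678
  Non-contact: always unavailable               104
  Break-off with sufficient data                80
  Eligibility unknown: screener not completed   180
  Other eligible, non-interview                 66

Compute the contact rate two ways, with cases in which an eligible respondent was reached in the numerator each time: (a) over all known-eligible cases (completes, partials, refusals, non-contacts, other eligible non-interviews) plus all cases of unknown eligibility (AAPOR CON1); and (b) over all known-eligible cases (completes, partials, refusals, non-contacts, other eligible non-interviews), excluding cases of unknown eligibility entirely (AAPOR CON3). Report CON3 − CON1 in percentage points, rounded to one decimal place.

No answer / not reached = 163 + 104 = 267
Eligibility not determined = 180 + 678 = 858
Ineligible = 483 + 246 = 729
Top: 934 + 80 + 627 + 66 = 1707
Base: 934 + 80 + 627 + 267 + 66 + 858 = 2832
CON1 = 1707 / 2832 = 0.6028
Base: 934 + 80 + 627 + 267 + 66 = 1974
CON3 = 1707 / 1974 = 0.8647
Difference = 86.47 − 60.28 = 26.19 percentage points

26.2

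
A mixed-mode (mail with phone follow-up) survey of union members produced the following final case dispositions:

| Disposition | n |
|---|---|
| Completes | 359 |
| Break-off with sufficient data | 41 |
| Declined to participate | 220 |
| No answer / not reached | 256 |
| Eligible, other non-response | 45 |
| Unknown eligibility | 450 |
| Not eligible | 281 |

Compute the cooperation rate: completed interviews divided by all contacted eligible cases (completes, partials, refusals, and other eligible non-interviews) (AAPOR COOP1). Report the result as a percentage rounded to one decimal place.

Numerator: 359
Base: 359 + 41 + 220 + 45 = 665
COOP1 = 359 / 665 = 0.5398

54.0%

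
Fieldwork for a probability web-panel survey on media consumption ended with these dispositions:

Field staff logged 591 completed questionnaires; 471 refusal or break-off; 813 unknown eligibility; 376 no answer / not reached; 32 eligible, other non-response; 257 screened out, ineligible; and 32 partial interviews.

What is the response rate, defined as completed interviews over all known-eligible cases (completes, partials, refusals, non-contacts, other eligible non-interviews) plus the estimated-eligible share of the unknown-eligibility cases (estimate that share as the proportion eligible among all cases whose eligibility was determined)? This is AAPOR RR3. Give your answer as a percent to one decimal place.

26.9%

Num: 591
Known eligible: 591 + 32 + 471 + 376 + 32 = 1502
e = 1502 / (1502 + 257) = 1502 / 1759 = 0.8539
Eligible share of unknowns: 0.8539 × 813 = 694.22
Base: 1502 + 694.22 = 2196.22
RR3 = 591 / 2196.22 = 0.2691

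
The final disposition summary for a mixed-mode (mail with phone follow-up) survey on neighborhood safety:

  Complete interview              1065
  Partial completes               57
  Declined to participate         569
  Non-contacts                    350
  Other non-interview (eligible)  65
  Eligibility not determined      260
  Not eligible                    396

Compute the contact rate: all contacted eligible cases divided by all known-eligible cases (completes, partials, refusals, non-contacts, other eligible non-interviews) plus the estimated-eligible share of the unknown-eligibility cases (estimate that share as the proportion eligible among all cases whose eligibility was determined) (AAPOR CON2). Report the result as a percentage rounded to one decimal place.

Numerator: 1065 + 57 + 569 + 65 = 1756
Eligible (known): 1065 + 57 + 569 + 350 + 65 = 2106
e = 2106 / (2106 + 396) = 2106 / 2502 = 0.8417
e × U: 0.8417 × 260 = 218.84
Denom: 2106 + 218.84 = 2324.84
CON2 = 1756 / 2324.84 = 0.7553

75.5%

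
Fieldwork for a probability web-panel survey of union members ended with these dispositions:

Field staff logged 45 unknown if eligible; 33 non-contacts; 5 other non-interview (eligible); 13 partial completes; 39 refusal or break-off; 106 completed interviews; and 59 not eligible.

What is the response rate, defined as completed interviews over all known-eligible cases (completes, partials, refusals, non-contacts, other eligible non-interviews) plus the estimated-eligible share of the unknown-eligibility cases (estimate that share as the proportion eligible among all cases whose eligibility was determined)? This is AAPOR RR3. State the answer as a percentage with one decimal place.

Numerator: 106
Eligible (known): 106 + 13 + 39 + 33 + 5 = 196
e = 196 / (196 + 59) = 196 / 255 = 0.7686
Eligible share of unknowns: 0.7686 × 45 = 34.59
Base: 196 + 34.59 = 230.59
RR3 = 106 / 230.59 = 0.4597

46.0%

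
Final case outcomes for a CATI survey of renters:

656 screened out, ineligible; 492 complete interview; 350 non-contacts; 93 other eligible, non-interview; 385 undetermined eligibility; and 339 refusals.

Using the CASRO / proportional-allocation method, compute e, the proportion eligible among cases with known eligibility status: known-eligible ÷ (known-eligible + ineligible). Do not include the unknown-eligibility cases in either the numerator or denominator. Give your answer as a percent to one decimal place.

Determined eligible → 492 + 339 + 350 + 93 = 1274
e = 1274 / (1274 + 656) = 1274 / 1930 = 0.6601

66.0%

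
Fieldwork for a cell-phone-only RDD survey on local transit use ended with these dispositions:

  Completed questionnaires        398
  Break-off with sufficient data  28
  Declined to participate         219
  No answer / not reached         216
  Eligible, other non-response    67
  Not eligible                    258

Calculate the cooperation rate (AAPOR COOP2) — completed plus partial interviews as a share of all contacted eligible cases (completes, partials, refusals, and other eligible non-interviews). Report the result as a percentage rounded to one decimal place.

59.8%

Top = 398 + 28 = 426
Denom = 398 + 28 + 219 + 67 = 712
COOP2 = 426 / 712 = 0.5983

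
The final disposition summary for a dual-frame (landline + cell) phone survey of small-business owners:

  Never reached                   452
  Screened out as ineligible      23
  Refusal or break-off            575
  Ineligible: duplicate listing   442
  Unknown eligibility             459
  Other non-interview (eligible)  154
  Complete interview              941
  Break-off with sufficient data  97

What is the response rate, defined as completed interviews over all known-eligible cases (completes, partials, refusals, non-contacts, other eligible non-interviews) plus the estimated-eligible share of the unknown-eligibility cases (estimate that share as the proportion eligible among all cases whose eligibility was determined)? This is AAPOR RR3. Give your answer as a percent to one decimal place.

36.2%

Screened out, ineligible = 23 + 442 = 465
Num: 941
Eligible (known): 941 + 97 + 575 + 452 + 154 = 2219
e = 2219 / (2219 + 465) = 2219 / 2684 = 0.8268
Eligible share of unknowns: 0.8268 × 459 = 379.50
Base: 2219 + 379.50 = 2598.50
RR3 = 941 / 2598.50 = 0.3621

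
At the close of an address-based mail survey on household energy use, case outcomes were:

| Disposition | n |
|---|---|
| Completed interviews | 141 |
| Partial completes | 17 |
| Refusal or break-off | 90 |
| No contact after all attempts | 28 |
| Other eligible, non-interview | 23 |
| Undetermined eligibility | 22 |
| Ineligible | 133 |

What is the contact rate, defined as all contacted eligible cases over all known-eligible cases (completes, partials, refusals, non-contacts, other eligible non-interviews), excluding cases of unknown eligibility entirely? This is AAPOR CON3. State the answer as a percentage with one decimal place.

Top = 141 + 17 + 90 + 23 = 271
Denominator = 141 + 17 + 90 + 28 + 23 = 299
CON3 = 271 / 299 = 0.9064

90.6%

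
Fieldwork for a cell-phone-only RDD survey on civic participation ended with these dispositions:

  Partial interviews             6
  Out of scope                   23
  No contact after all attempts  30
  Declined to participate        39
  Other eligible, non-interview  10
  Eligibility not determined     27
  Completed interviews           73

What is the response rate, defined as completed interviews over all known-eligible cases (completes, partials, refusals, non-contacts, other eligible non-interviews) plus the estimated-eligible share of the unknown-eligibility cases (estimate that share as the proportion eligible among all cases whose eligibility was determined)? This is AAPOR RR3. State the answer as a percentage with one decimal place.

Top → 73
Known eligible → 73 + 6 + 39 + 30 + 10 = 158
e = 158 / (158 + 23) = 158 / 181 = 0.8729
Estimated eligible among unknowns → 0.8729 × 27 = 23.57
Denominator → 158 + 23.57 = 181.57
RR3 = 73 / 181.57 = 0.4020

40.2%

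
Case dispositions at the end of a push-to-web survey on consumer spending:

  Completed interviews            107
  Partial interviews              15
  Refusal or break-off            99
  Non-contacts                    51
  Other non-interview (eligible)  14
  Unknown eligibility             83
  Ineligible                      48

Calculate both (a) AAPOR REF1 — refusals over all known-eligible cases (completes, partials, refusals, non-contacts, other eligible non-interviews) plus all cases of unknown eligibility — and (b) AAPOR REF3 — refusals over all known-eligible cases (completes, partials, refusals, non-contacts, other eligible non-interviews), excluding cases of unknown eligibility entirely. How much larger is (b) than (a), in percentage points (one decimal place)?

7.8

Numerator = 99
Denominator = 107 + 15 + 99 + 51 + 14 + 83 = 369
REF1 = 99 / 369 = 0.2683
Denominator = 107 + 15 + 99 + 51 + 14 = 286
REF3 = 99 / 286 = 0.3462
Difference = 34.62 − 26.83 = 7.79 percentage points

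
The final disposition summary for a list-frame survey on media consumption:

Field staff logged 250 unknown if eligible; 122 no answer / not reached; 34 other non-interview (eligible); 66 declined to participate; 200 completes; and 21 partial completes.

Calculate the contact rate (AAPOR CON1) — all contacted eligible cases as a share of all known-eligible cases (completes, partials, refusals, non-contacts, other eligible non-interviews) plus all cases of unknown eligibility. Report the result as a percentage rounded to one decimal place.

Top = 200 + 21 + 66 + 34 = 321
Base = 200 + 21 + 66 + 122 + 34 + 250 = 693
CON1 = 321 / 693 = 0.4632

46.3%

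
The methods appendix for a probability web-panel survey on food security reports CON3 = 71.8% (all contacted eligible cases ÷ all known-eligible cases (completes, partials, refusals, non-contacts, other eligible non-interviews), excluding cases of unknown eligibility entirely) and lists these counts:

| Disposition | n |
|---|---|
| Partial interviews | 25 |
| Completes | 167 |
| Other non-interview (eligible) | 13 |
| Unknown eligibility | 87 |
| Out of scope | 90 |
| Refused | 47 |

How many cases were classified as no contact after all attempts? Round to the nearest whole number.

Numerator: 167 + 25 + 47 + 13 = 252
CON3 = 252 / D = 0.718
D = 252 / 0.718 = 351.0
Rest of base = 252
no contact after all attempts = 351.0 − 252 ≈ 99

99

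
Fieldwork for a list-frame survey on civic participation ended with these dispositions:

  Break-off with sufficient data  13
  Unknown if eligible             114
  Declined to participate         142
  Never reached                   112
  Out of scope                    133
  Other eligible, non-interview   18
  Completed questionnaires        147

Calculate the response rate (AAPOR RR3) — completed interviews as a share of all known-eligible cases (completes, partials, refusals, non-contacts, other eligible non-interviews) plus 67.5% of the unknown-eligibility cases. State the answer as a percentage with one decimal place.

Num: 147
Known eligible: 147 + 13 + 142 + 112 + 18 = 432
Estimated eligible among unknowns: 0.6750 × 114 = 76.95
Denom: 432 + 76.95 = 508.95
RR3 = 147 / 508.95 = 0.2888

28.9%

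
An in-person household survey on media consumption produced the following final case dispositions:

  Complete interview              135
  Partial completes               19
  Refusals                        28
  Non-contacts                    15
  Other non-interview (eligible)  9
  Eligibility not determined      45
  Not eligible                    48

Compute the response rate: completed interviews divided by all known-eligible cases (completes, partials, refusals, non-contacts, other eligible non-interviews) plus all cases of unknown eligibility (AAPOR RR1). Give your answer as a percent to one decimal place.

53.8%

Top: 135
Denominator: 135 + 19 + 28 + 15 + 9 + 45 = 251
RR1 = 135 / 251 = 0.5378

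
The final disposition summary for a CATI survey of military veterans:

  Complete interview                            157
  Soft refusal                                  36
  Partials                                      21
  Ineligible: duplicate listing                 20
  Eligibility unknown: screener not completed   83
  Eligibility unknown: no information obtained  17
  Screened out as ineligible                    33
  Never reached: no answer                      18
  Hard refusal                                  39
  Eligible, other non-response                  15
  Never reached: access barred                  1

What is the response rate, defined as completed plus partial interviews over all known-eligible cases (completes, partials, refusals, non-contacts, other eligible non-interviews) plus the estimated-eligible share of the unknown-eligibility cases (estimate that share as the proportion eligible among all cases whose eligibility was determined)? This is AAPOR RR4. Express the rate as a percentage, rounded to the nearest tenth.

47.9%

Refused = 39 + 36 = 75
Non-contacts = 18 + 1 = 19
Eligibility not determined = 83 + 17 = 100
Out of scope = 33 + 20 = 53
Top = 157 + 21 = 178
Determined eligible = 157 + 21 + 75 + 19 + 15 = 287
e = 287 / (287 + 53) = 287 / 340 = 0.8441
Eligible share of unknowns = 0.8441 × 100 = 84.41
Base = 287 + 84.41 = 371.41
RR4 = 178 / 371.41 = 0.4793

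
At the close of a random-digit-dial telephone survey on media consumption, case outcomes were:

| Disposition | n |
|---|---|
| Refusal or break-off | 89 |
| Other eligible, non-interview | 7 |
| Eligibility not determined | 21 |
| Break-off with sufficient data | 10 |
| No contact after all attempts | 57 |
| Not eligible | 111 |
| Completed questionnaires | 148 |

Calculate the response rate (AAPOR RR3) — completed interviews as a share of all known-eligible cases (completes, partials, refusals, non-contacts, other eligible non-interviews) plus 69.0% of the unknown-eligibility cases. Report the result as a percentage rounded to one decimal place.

45.5%

Num = 148
Known eligible = 148 + 10 + 89 + 57 + 7 = 311
e × U = 0.6900 × 21 = 14.49
Base = 311 + 14.49 = 325.49
RR3 = 148 / 325.49 = 0.4547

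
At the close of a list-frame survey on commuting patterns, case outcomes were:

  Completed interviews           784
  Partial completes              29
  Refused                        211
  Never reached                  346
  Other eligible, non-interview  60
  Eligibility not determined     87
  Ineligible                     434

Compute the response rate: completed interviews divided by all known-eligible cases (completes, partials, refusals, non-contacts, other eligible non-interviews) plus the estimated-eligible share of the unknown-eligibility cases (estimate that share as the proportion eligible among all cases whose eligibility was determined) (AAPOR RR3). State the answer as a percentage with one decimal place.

52.4%

Numerator → 784
Determined eligible → 784 + 29 + 211 + 346 + 60 = 1430
e = 1430 / (1430 + 434) = 1430 / 1864 = 0.7672
Estimated eligible among unknowns → 0.7672 × 87 = 66.75
Base → 1430 + 66.75 = 1496.75
RR3 = 784 / 1496.75 = 0.5238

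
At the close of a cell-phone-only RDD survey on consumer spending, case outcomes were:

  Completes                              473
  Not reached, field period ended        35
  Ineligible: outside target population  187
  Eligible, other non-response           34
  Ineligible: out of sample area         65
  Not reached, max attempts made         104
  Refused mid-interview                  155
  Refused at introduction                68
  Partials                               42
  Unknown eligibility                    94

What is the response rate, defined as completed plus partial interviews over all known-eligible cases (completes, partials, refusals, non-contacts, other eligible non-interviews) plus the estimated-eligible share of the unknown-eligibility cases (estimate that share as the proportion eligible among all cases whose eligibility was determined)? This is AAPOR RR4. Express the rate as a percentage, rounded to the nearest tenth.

52.3%

Refusal or break-off = 68 + 155 = 223
No contact after all attempts = 35 + 104 = 139
Screened out, ineligible = 187 + 65 = 252
Num: 473 + 42 = 515
Determined eligible: 473 + 42 + 223 + 139 + 34 = 911
e = 911 / (911 + 252) = 911 / 1163 = 0.7833
Eligible share of unknowns: 0.7833 × 94 = 73.63
Denominator: 911 + 73.63 = 984.63
RR4 = 515 / 984.63 = 0.5230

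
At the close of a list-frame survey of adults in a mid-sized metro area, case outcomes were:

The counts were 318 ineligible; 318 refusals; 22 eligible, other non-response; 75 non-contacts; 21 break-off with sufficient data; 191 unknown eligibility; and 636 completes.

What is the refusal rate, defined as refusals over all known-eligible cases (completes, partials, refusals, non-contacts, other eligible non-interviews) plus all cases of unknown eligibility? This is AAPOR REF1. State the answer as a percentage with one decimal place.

25.2%

Numerator: 318
Denom: 636 + 21 + 318 + 75 + 22 + 191 = 1263
REF1 = 318 / 1263 = 0.2518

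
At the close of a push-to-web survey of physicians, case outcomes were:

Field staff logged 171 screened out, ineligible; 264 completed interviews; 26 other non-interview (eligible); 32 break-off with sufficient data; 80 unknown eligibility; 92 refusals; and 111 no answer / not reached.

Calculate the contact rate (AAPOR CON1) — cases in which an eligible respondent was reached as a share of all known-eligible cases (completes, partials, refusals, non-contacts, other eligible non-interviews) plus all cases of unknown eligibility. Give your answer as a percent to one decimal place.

68.4%

Num = 264 + 32 + 92 + 26 = 414
Denominator = 264 + 32 + 92 + 111 + 26 + 80 = 605
CON1 = 414 / 605 = 0.6843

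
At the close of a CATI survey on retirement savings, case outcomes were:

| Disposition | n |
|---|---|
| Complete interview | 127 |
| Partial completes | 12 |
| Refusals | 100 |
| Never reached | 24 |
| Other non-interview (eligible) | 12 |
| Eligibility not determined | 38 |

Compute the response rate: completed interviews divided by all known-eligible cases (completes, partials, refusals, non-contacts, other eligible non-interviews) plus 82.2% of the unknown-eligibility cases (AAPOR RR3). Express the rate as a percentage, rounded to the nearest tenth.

41.5%

Num → 127
Determined eligible → 127 + 12 + 100 + 24 + 12 = 275
Eligible share of unknowns → 0.8220 × 38 = 31.24
Denominator → 275 + 31.24 = 306.24
RR3 = 127 / 306.24 = 0.4147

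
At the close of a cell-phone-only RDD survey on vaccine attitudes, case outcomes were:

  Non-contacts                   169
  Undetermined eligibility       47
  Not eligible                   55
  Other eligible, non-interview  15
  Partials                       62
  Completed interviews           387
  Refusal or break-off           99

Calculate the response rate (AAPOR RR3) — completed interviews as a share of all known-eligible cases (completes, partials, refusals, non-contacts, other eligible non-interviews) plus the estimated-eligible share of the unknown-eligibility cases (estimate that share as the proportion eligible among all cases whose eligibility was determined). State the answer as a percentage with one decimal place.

49.9%

Num → 387
Known eligible → 387 + 62 + 99 + 169 + 15 = 732
e = 732 / (732 + 55) = 732 / 787 = 0.9301
e × U → 0.9301 × 47 = 43.71
Denom → 732 + 43.71 = 775.71
RR3 = 387 / 775.71 = 0.4989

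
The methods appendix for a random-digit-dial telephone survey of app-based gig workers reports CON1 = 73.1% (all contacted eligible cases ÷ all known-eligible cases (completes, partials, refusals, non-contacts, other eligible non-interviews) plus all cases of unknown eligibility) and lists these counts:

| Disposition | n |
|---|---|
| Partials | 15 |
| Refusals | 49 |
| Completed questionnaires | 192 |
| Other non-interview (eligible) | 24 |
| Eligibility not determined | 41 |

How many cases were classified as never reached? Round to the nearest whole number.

62

Top = 192 + 15 + 49 + 24 = 280
CON1 = 280 / D = 0.731
D = 280 / 0.731 = 383.0
Remaining denominator categories sum to 321
never reached = 383.0 − 321 ≈ 62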